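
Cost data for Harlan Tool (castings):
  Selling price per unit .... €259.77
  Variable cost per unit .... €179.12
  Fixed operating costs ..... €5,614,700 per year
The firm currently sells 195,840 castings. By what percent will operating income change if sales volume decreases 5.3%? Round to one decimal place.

Contribution at this volume is 195,840 × €80.65 = €15,794,496.00.
Operating income = contribution − fixed costs = €15,794,496.00 − €5,614,700 = €10,179,796.00.
So DOL = total CM / EBIT = €15,794,496.00 / €10,179,796.00 = 1.5516.
Operating income changes by 1.5516 × -5.3% = -8.2%.

-8.2%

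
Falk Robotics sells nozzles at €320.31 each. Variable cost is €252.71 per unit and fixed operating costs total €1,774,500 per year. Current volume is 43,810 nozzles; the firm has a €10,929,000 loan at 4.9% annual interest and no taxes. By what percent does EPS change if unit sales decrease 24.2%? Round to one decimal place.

-110.0%

Contribution at this volume is 43,810 × €67.60 = €2,961,556.00.
EBIT = €2,961,556.00 − €1,774,500 = €1,187,056.00.
After interest of €535,521.00, pre-tax earnings = €651,535.00.
DCL = total CM / (EBIT − I) = €2,961,556.00 / €651,535.00 = 4.5455.
EPS therefore changes by 4.5455 × (-24.2%) = -110.0%.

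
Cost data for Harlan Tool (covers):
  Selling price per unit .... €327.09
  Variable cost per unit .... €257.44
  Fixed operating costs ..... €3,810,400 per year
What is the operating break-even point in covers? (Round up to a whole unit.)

Contribution margin per unit = €327.09 − €257.44 = €69.65.
Break-even volume = fixed costs ÷ CM per unit = €3,810,400 ÷ €69.65 = 54,707.82, so 54,708 covers.

54,708 covers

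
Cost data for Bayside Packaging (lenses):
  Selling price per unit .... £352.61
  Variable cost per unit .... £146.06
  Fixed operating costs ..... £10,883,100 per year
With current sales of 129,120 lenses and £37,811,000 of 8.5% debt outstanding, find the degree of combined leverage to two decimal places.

At 129,120 units, contribution = 129,120 × £206.55 = £26,669,736.00.
EBIT = £26,669,736.00 − £10,883,100 = £15,786,636.00. Interest = £3,213,935.00.
DOL = £26,669,736.00 ÷ £15,786,636.00 = 1.6894; DFL = £15,786,636.00 ÷ £12,572,701.00 = 1.2556.
DCL = DOL × DFL = 1.6894 × 1.2556 = 2.1212.

2.12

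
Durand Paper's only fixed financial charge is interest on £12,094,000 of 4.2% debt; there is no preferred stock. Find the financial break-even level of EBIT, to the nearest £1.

£507,948

Annual interest = 4.2% × £12,094,000 = £507,948.00.
Without preferred stock the financial break-even is simply EBIT = interest = £507,948.00.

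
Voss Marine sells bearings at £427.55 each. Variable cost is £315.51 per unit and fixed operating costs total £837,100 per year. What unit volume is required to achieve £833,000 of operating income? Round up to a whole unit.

Each unit contributes £427.55 − £315.51 = £112.04.
Need Q such that Q × £112.04 − £837,100 = £833,000, i.e. Q = £1,670,100 / £112.04 = 14,906.28 → 14,907.

14,907 bearings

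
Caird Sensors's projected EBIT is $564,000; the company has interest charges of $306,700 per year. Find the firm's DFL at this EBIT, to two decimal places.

Annual interest charges come to $306,700.00.
Degree of financial leverage = EBIT / (EBIT − interest) = $564,000 / $257,300.00 = 2.1920.

2.19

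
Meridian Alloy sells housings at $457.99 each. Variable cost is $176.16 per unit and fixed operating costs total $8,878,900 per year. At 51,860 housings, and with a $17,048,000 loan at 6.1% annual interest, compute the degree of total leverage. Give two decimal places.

Total contribution margin = 51,860 × $281.83 = $14,615,703.80.
Subtracting fixed costs: EBIT = $14,615,703.80 − $8,878,900 = $5,736,803.80. Interest = $1,039,928.00.
DOL = $14,615,703.80 ÷ $5,736,803.80 = 2.5477; DFL = $5,736,803.80 ÷ $4,696,875.80 = 1.2214.
DCL = DOL × DFL = 2.5477 × 1.2214 = 3.1118.

3.11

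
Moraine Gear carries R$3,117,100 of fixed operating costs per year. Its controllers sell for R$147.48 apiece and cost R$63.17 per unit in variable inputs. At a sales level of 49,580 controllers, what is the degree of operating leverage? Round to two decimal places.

At 49,580 units, contribution = 49,580 × R$84.31 = R$4,180,089.80.
Operating income = contribution − fixed costs = R$4,180,089.80 − R$3,117,100 = R$1,062,989.80.
Degree of operating leverage = R$4,180,089.80 / R$1,062,989.80 = 3.9324.

3.93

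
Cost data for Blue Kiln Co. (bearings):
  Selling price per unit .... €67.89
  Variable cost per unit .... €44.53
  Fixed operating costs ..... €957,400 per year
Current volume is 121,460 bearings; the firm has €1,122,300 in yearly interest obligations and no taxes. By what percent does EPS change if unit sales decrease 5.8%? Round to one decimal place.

At 121,460 units, contribution = 121,460 × €23.36 = €2,837,305.60.
Subtracting fixed costs: EBIT = €2,837,305.60 − €957,400 = €1,879,905.60.
After interest of €1,122,300.00, pre-tax earnings = €757,605.60.
DCL = total CM / (EBIT − I) = €2,837,305.60 / €757,605.60 = 3.7451.
%ΔEPS = DCL × %ΔSales = 3.7451 × -5.8% = -21.7%.

-21.7%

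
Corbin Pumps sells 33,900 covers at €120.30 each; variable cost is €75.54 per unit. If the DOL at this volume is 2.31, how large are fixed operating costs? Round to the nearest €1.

Total contribution margin = 33,900 × €44.76 = €1,517,364.00.
Since DOL = CM ÷ EBIT, EBIT = €1,517,364.00 ÷ 2.31 = €656,867.53.
Fixed costs = CM − EBIT = €1,517,364.00 − €656,867.53 = €860,496.

€860,496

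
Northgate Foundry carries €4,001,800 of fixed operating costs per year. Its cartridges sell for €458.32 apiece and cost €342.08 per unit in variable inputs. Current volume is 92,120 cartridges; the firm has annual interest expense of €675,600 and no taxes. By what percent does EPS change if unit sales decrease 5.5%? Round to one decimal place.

Total contribution margin = 92,120 × €116.24 = €10,708,028.80.
Subtracting fixed costs: EBIT = €10,708,028.80 − €4,001,800 = €6,706,228.80.
After interest of €675,600.00, pre-tax earnings = €6,030,628.80.
Degree of combined leverage = contribution ÷ (EBIT − I) = €10,708,028.80 ÷ €6,030,628.80 = 1.7756.
EPS therefore changes by 1.7756 × (-5.5%) = -9.8%.

-9.8%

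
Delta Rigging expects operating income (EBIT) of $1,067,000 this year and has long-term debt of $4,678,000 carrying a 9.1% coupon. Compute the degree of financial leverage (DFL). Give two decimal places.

Annual interest charges come to $425,698.00.
DFL = EBIT ÷ (EBIT − I) = $1,067,000 ÷ ($1,067,000 − $425,698.00) = $1,067,000 ÷ $641,302.00 = 1.6638.

1.66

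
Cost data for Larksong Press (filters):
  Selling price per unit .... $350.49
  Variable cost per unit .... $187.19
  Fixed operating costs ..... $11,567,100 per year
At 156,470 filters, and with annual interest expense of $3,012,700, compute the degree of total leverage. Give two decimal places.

Total contribution margin = 156,470 × $163.30 = $25,551,551.00.
Subtracting fixed costs: EBIT = $25,551,551.00 − $11,567,100 = $13,984,451.00. Interest = $3,012,700.00, so EBIT − I = $10,971,751.00.
Degree of total leverage = total CM / (EBIT − interest) = $25,551,551.00 / $10,971,751.00 = 2.3288.

2.33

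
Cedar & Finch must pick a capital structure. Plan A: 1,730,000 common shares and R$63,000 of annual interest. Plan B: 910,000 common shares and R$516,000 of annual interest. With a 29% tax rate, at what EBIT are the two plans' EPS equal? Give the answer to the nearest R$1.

R$1,018,720

At indifference, (EBIT − 63,000)(1 − t)/1,730,000 = (EBIT − 516,000)(1 − t)/910,000.
The (1 − t) factor cancels: (EBIT − 63,000) × 910,000 = (EBIT − 516,000) × 1,730,000.
Solving, EBIT = (516,000·1,730,000 − 63,000·910,000) / (1,730,000 − 910,000) = 835,350,000,000 / 820,000 = 1,018,719.51.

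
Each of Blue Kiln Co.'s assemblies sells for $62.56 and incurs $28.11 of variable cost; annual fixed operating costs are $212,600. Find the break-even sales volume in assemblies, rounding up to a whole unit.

Contribution margin per unit = $62.56 − $28.11 = $34.45.
Units to break even: $212,600 ÷ $34.45 = 6,171.26, rounded up to 6,172.

6,172 assemblies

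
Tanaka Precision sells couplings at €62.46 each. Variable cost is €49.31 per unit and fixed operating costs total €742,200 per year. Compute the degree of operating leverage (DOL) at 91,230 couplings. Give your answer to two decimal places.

Contribution at this volume is 91,230 × €13.15 = €1,199,674.50.
Subtracting fixed costs: EBIT = €1,199,674.50 − €742,200 = €457,474.50.
Degree of operating leverage = €1,199,674.50 / €457,474.50 = 2.6224.

2.62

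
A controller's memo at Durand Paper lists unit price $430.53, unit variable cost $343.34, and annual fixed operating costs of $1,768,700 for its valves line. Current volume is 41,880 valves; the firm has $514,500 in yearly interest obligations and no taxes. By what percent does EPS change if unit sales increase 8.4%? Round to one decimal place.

Total contribution margin = 41,880 × $87.19 = $3,651,517.20.
Operating income = contribution − fixed costs = $3,651,517.20 − $1,768,700 = $1,882,817.20.
After interest of $514,500.00, pre-tax earnings = $1,368,317.20.
Degree of combined leverage = contribution ÷ (EBIT − I) = $3,651,517.20 ÷ $1,368,317.20 = 2.6686.
%ΔEPS = DCL × %ΔSales = 2.6686 × +8.4% = +22.4%.

+22.4%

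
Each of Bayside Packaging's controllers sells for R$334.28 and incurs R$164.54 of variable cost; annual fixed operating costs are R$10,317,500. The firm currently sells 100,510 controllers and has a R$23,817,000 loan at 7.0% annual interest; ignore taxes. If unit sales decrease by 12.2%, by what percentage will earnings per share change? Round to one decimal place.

-41.0%

Total contribution margin = 100,510 × R$169.74 = R$17,060,567.40.
EBIT = R$17,060,567.40 − R$10,317,500 = R$6,743,067.40.
After interest of R$1,667,190.00, pre-tax earnings = R$5,075,877.40.
Degree of combined leverage = contribution ÷ (EBIT − I) = R$17,060,567.40 ÷ R$5,075,877.40 = 3.3611.
EPS therefore changes by 3.3611 × (-12.2%) = -41.0%.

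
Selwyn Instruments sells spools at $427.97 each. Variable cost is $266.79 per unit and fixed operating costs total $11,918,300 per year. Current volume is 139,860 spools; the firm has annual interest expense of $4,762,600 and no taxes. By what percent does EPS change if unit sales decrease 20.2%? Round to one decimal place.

Total contribution margin = 139,860 × $161.18 = $22,542,634.80.
EBIT = $22,542,634.80 − $11,918,300 = $10,624,334.80.
After interest of $4,762,600.00, pre-tax earnings = $5,861,734.80.
Degree of combined leverage = contribution ÷ (EBIT − I) = $22,542,634.80 ÷ $5,861,734.80 = 3.8457.
%ΔEPS = DCL × %ΔSales = 3.8457 × -20.2% = -77.7%.

-77.7%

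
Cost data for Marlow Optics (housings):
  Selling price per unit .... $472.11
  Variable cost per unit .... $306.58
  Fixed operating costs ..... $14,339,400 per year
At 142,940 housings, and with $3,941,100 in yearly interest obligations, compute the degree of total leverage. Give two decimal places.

Contribution at this volume is 142,940 × $165.53 = $23,660,858.20.
EBIT = $23,660,858.20 − $14,339,400 = $9,321,458.20. Interest = $3,941,100.00.
DOL = $23,660,858.20 ÷ $9,321,458.20 = 2.5383; DFL = $9,321,458.20 ÷ $5,380,358.20 = 1.7325.
DCL = DOL × DFL = 2.5383 × 1.7325 = 4.3976.

4.40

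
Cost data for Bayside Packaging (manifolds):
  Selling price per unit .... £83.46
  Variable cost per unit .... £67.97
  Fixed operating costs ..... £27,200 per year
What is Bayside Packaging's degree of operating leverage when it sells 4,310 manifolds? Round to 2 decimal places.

Contribution at this volume is 4,310 × £15.49 = £66,761.90.
EBIT = £66,761.90 − £27,200 = £39,561.90.
DOL = contribution ÷ EBIT = £66,761.90 ÷ £39,561.90 = 1.6875.

1.69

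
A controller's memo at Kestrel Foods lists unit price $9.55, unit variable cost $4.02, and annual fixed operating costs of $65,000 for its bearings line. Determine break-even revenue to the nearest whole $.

$112,251

CM per unit = $9.55 − $4.02 = $5.53; CM ratio = $5.53 / $9.55 = 0.5791.
Break-even sales = FC ÷ CM ratio = $65,000 × $9.55 / $5.53 = $112,251.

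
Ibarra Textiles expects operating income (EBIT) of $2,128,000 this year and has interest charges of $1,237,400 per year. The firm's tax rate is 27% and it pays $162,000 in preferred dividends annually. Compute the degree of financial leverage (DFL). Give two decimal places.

3.18

Interest = $1,237,400.00.
Preferred dividends grossed up pre-tax: $162,000 / (1 − 0.27) = $221,917.81.
DFL = EBIT ÷ [EBIT − I − D_p/(1−t)] = $2,128,000 ÷ [$2,128,000 − $1,237,400.00 − $221,917.81] = $2,128,000 ÷ $668,682.19 = 3.1824.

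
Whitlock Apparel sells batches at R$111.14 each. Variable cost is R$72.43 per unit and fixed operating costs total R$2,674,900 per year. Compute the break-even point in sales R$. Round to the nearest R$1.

R$7,679,886

Contribution margin per unit = R$111.14 − R$72.43 = R$38.71, a CM ratio of R$38.71 ÷ R$111.14 = 0.3483.
Break-even revenue = fixed costs × price ÷ CM = R$2,674,900 × R$111.14 ÷ R$38.71 = R$7,679,886.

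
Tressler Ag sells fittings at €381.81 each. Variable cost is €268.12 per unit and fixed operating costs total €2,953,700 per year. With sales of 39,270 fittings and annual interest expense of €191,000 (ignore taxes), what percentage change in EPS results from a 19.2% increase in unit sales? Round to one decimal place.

+64.9%

Contribution at this volume is 39,270 × €113.69 = €4,464,606.30.
EBIT = €4,464,606.30 − €2,953,700 = €1,510,906.30.
Interest = €191,000.00, so EBIT − I = €1,319,906.30.
Degree of combined leverage = contribution ÷ (EBIT − I) = €4,464,606.30 ÷ €1,319,906.30 = 3.3825.
%ΔEPS = DCL × %ΔSales = 3.3825 × +19.2% = +64.9%.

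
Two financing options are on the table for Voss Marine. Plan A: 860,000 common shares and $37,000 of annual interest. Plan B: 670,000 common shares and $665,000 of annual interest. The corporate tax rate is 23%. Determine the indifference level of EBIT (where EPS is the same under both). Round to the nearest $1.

$2,879,526

Set EPS_A = EPS_B: (EBIT − $37,000)(1 − 0.23) ÷ 860,000 = (EBIT − $665,000)(1 − 0.23) ÷ 670,000.
Cancelling (1 − t) and cross-multiplying: 670,000·(EBIT − 37,000) = 860,000·(EBIT − 665,000).
EBIT × (860,000 − 670,000) = 665,000 × 860,000 − 37,000 × 670,000 = 547,110,000,000, so EBIT = 547,110,000,000 ÷ 190,000 = 2,879,526.32.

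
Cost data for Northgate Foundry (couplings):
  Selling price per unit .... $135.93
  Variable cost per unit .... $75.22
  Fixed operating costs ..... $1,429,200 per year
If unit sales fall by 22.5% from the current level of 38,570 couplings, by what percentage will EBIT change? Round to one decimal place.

Total contribution margin = 38,570 × $60.71 = $2,341,584.70.
Operating income = contribution − fixed costs = $2,341,584.70 − $1,429,200 = $912,384.70.
Degree of operating leverage = $2,341,584.70 / $912,384.70 = 2.5664.
So EBIT moves 2.5664 × (-22.5%) = -57.7%.

-57.7%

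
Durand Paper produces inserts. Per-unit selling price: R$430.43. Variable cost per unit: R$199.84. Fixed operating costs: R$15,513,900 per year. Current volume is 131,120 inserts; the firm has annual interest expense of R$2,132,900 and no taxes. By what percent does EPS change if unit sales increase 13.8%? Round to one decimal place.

+33.1%

Total contribution margin = 131,120 × R$230.59 = R$30,234,960.80.
Subtracting fixed costs: EBIT = R$30,234,960.80 − R$15,513,900 = R$14,721,060.80.
After interest of R$2,132,900.00, pre-tax earnings = R$12,588,160.80.
DCL = total CM / (EBIT − I) = R$30,234,960.80 / R$12,588,160.80 = 2.4019.
%ΔEPS = DCL × %ΔSales = 2.4019 × +13.8% = +33.1%.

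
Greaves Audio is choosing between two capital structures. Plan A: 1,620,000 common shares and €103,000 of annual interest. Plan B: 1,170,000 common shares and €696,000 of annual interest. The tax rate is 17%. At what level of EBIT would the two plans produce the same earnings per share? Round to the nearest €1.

€2,237,800

At indifference, (EBIT − 103,000)(1 − t)/1,620,000 = (EBIT − 696,000)(1 − t)/1,170,000.
Cancelling (1 − t) and cross-multiplying: 1,170,000·(EBIT − 103,000) = 1,620,000·(EBIT − 696,000).
EBIT × (1,620,000 − 1,170,000) = 696,000 × 1,620,000 − 103,000 × 1,170,000 = 1,007,010,000,000, so EBIT = 1,007,010,000,000 ÷ 450,000 = 2,237,800.00.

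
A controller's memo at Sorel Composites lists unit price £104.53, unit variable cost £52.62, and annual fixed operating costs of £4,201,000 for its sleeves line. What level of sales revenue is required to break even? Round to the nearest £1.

£8,459,459

Contribution margin per unit = £104.53 − £52.62 = £51.91, a CM ratio of £51.91 ÷ £104.53 = 0.4966.
Break-even sales = FC ÷ CM ratio = £4,201,000 × £104.53 / £51.91 = £8,459,459.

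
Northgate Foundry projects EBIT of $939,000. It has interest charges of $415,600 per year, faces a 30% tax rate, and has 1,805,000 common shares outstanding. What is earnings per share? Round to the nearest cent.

$0.20

Interest = $415,600.00, so EBT = $939,000 − $415,600.00 = $523,400.00.
After tax at 30%: net income = $523,400.00 × 0.70 = $366,380.00.
Per share: $366,380.00 / 1,805,000 shares = $0.20.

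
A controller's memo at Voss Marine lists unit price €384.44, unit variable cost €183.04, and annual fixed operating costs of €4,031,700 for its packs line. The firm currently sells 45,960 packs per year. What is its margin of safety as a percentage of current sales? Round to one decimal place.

Each unit contributes €384.44 − €183.04 = €201.40. Break-even units = €4,031,700 ÷ €201.40 = 20,018.37; break-even revenue = 20,018.37 × €384.44 = €7,695,862.70.
Current sales = 45,960 × €384.44 = €17,668,862.40.
Margin of safety = (€17,668,862.40 − €7,695,862.70) ÷ €17,668,862.40 = 56.4%.

56.4%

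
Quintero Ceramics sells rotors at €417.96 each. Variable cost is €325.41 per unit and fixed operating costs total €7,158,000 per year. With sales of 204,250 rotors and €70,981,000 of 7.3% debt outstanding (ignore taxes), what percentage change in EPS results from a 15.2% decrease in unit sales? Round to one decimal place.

-43.8%

Total contribution margin = 204,250 × €92.55 = €18,903,337.50.
Operating income = contribution − fixed costs = €18,903,337.50 − €7,158,000 = €11,745,337.50.
Interest = €5,181,613.00, so EBIT − I = €6,563,724.50.
Degree of combined leverage = contribution ÷ (EBIT − I) = €18,903,337.50 ÷ €6,563,724.50 = 2.8800.
%ΔEPS = DCL × %ΔSales = 2.8800 × -15.2% = -43.8%.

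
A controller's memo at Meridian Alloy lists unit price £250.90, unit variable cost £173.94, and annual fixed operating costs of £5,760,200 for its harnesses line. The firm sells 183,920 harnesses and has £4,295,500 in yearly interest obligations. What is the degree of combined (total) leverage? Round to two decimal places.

Contribution at this volume is 183,920 × £76.96 = £14,154,483.20.
EBIT = £14,154,483.20 − £5,760,200 = £8,394,283.20. Interest = £4,295,500.00, so EBIT − I = £4,098,783.20.
Degree of total leverage = total CM / (EBIT − interest) = £14,154,483.20 / £4,098,783.20 = 3.4533.

3.45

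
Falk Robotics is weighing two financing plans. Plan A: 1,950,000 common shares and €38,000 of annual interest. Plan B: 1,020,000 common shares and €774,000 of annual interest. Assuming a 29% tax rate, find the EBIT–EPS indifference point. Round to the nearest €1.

Set EPS_A = EPS_B: (EBIT − €38,000)(1 − 0.29) ÷ 1,950,000 = (EBIT − €774,000)(1 − 0.29) ÷ 1,020,000.
The (1 − t) factor cancels: (EBIT − 38,000) × 1,020,000 = (EBIT − 774,000) × 1,950,000.
EBIT × (1,950,000 − 1,020,000) = 774,000 × 1,950,000 − 38,000 × 1,020,000 = 1,470,540,000,000, so EBIT = 1,470,540,000,000 ÷ 930,000 = 1,581,225.81.

€1,581,226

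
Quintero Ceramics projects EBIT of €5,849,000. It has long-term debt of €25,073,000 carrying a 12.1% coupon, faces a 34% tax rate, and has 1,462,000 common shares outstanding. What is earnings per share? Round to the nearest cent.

Interest = €3,033,833.00, so EBT = €5,849,000 − €3,033,833.00 = €2,815,167.00.
After tax at 34%: net income = €2,815,167.00 × 0.66 = €1,858,010.22.
Per share: €1,858,010.22 / 1,462,000 shares = €1.27.

€1.27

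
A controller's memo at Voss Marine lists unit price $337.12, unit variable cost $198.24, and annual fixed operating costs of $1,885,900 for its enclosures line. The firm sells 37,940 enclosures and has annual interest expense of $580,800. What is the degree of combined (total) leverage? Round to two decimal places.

1.88

Contribution at this volume is 37,940 × $138.88 = $5,269,107.20.
Operating income = contribution − fixed costs = $5,269,107.20 − $1,885,900 = $3,383,207.20. Interest = $580,800.00, so EBIT − I = $2,802,407.20.
Degree of total leverage = total CM / (EBIT − interest) = $5,269,107.20 / $2,802,407.20 = 1.8802.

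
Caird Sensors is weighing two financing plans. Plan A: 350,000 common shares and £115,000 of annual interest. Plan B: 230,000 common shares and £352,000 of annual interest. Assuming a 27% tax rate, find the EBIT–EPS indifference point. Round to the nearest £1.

Set EPS_A = EPS_B: (EBIT − £115,000)(1 − 0.27) ÷ 350,000 = (EBIT − £352,000)(1 − 0.27) ÷ 230,000.
The (1 − t) factor cancels: (EBIT − 115,000) × 230,000 = (EBIT − 352,000) × 350,000.
Solving, EBIT = (352,000·350,000 − 115,000·230,000) / (350,000 − 230,000) = 96,750,000,000 / 120,000 = 806,250.00.

£806,250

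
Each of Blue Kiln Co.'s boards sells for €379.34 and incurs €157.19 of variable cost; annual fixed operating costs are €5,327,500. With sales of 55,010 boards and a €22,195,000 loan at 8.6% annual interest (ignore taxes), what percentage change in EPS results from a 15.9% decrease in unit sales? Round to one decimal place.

Total contribution margin = 55,010 × €222.15 = €12,220,471.50.
Subtracting fixed costs: EBIT = €12,220,471.50 − €5,327,500 = €6,892,971.50.
After interest of €1,908,770.00, pre-tax earnings = €4,984,201.50.
Degree of combined leverage = contribution ÷ (EBIT − I) = €12,220,471.50 ÷ €4,984,201.50 = 2.4518.
%ΔEPS = DCL × %ΔSales = 2.4518 × -15.9% = -39.0%.

-39.0%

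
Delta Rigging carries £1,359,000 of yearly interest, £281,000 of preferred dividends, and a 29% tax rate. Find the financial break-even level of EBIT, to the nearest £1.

£1,754,775

Preferred dividends are paid after tax, so their pre-tax equivalent is £281,000 ÷ (1 − 0.29) = £395,774.65.
EPS = 0 when EBIT covers interest plus the pre-tax preferred burden: £1,359,000 + £395,774.65 = £1,754,774.65.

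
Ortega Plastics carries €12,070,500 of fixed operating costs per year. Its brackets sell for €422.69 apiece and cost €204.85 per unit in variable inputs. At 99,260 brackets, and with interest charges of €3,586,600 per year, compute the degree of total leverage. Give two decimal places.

At 99,260 units, contribution = 99,260 × €217.84 = €21,622,798.40.
Operating income = contribution − fixed costs = €21,622,798.40 − €12,070,500 = €9,552,298.40. Interest = €3,586,600.00, so EBIT − I = €5,965,698.40.
Degree of total leverage = total CM / (EBIT − interest) = €21,622,798.40 / €5,965,698.40 = 3.6245.

3.62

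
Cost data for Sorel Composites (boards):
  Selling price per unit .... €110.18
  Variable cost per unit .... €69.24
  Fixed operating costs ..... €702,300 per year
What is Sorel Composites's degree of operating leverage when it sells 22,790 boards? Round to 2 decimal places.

Contribution at this volume is 22,790 × €40.94 = €933,022.60.
Operating income = contribution − fixed costs = €933,022.60 − €702,300 = €230,722.60.
So DOL = total CM / EBIT = €933,022.60 / €230,722.60 = 4.0439.

4.04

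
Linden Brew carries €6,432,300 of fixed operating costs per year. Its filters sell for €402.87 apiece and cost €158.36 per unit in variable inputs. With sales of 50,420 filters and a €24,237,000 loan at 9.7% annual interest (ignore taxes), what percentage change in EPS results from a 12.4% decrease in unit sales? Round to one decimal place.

Contribution at this volume is 50,420 × €244.51 = €12,328,194.20.
Subtracting fixed costs: EBIT = €12,328,194.20 − €6,432,300 = €5,895,894.20.
Interest = €2,350,989.00, so EBIT − I = €3,544,905.20.
Degree of combined leverage = contribution ÷ (EBIT − I) = €12,328,194.20 ÷ €3,544,905.20 = 3.4777.
%ΔEPS = DCL × %ΔSales = 3.4777 × -12.4% = -43.1%.

-43.1%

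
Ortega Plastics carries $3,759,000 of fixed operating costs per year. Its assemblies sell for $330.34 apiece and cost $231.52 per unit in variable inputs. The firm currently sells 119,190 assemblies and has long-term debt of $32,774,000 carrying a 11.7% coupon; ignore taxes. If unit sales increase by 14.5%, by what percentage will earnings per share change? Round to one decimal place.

+40.8%

Contribution at this volume is 119,190 × $98.82 = $11,778,355.80.
Subtracting fixed costs: EBIT = $11,778,355.80 − $3,759,000 = $8,019,355.80.
After interest of $3,834,558.00, pre-tax earnings = $4,184,797.80.
DCL = total CM / (EBIT − I) = $11,778,355.80 / $4,184,797.80 = 2.8146.
%ΔEPS = DCL × %ΔSales = 2.8146 × +14.5% = +40.8%.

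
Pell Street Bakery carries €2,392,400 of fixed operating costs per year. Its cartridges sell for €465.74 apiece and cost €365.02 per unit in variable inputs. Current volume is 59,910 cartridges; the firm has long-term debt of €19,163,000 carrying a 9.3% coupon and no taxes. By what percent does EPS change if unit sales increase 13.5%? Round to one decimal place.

Contribution at this volume is 59,910 × €100.72 = €6,034,135.20.
EBIT = €6,034,135.20 − €2,392,400 = €3,641,735.20.
After interest of €1,782,159.00, pre-tax earnings = €1,859,576.20.
Degree of combined leverage = contribution ÷ (EBIT − I) = €6,034,135.20 ÷ €1,859,576.20 = 3.2449.
EPS therefore changes by 3.2449 × (+13.5%) = +43.8%.

+43.8%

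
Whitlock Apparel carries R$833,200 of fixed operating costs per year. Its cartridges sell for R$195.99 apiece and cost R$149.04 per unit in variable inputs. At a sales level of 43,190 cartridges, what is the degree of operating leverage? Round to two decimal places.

1.70

Total contribution margin = 43,190 × R$46.95 = R$2,027,770.50.
Subtracting fixed costs: EBIT = R$2,027,770.50 − R$833,200 = R$1,194,570.50.
Degree of operating leverage = R$2,027,770.50 / R$1,194,570.50 = 1.6975.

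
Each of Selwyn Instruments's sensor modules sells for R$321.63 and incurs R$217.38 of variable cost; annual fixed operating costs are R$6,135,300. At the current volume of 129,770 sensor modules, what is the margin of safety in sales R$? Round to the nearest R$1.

R$22,809,421

Unit CM = price − variable cost = R$321.63 − R$217.38 = R$104.25. Break-even units = R$6,135,300 ÷ R$104.25 = 58,851.80; break-even revenue = 58,851.80 × R$321.63 = R$18,928,503.97.
Actual sales revenue = 129,770 × R$321.63 = R$41,737,925.10.
Margin of safety = R$41,737,925.10 − R$18,928,503.97 = R$22,809,421.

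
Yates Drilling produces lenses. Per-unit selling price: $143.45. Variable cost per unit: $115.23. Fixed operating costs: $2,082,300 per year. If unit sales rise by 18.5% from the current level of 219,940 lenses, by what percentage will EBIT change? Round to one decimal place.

Total contribution margin = 219,940 × $28.22 = $6,206,706.80.
Operating income = contribution − fixed costs = $6,206,706.80 − $2,082,300 = $4,124,406.80.
Degree of operating leverage = $6,206,706.80 / $4,124,406.80 = 1.5049.
Operating income changes by 1.5049 × +18.5% = +27.8%.

+27.8%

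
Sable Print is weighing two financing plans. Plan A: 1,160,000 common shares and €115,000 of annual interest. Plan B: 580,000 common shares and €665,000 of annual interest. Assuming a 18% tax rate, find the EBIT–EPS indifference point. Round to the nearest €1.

€1,215,000

At indifference, (EBIT − 115,000)(1 − t)/1,160,000 = (EBIT − 665,000)(1 − t)/580,000.
The (1 − t) factor cancels: (EBIT − 115,000) × 580,000 = (EBIT − 665,000) × 1,160,000.
EBIT × (1,160,000 − 580,000) = 665,000 × 1,160,000 − 115,000 × 580,000 = 704,700,000,000, so EBIT = 704,700,000,000 ÷ 580,000 = 1,215,000.00.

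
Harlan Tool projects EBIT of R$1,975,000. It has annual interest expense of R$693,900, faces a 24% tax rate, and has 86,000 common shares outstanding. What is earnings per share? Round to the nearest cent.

Interest = R$693,900.00, so EBT = R$1,975,000 − R$693,900.00 = R$1,281,100.00.
Net income = R$1,281,100.00 × (1 − 0.24) = R$973,636.00.
EPS = R$973,636.00 ÷ 86,000 = R$11.32.

R$11.32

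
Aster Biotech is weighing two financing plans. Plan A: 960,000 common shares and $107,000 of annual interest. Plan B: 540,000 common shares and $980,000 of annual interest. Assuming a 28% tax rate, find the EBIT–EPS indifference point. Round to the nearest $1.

$2,102,429

Set EPS_A = EPS_B: (EBIT − $107,000)(1 − 0.28) ÷ 960,000 = (EBIT − $980,000)(1 − 0.28) ÷ 540,000.
Cancelling (1 − t) and cross-multiplying: 540,000·(EBIT − 107,000) = 960,000·(EBIT − 980,000).
EBIT × (960,000 − 540,000) = 980,000 × 960,000 − 107,000 × 540,000 = 883,020,000,000, so EBIT = 883,020,000,000 ÷ 420,000 = 2,102,428.57.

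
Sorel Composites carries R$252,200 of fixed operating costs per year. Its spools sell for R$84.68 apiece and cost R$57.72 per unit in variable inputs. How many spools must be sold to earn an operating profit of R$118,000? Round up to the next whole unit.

13,732 spools

Each unit contributes R$84.68 − R$57.72 = R$26.96.
Units = (FC + target) / CM = (R$252,200 + R$118,000) / R$26.96 = 13,731.45, so 13,732 spools.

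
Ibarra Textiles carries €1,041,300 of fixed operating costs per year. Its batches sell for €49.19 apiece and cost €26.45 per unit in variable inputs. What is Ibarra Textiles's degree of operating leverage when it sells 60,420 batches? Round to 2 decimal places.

4.13

Total contribution margin = 60,420 × €22.74 = €1,373,950.80.
EBIT = €1,373,950.80 − €1,041,300 = €332,650.80.
Degree of operating leverage = €1,373,950.80 / €332,650.80 = 4.1303.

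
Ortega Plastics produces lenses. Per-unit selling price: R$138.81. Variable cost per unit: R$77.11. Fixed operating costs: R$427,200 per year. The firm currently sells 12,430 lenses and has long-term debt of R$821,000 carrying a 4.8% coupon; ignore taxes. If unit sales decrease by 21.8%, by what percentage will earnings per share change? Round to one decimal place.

Contribution at this volume is 12,430 × R$61.70 = R$766,931.00.
Subtracting fixed costs: EBIT = R$766,931.00 − R$427,200 = R$339,731.00.
Interest = R$39,408.00, so EBIT − I = R$300,323.00.
Degree of combined leverage = contribution ÷ (EBIT − I) = R$766,931.00 ÷ R$300,323.00 = 2.5537.
%ΔEPS = DCL × %ΔSales = 2.5537 × -21.8% = -55.7%.

-55.7%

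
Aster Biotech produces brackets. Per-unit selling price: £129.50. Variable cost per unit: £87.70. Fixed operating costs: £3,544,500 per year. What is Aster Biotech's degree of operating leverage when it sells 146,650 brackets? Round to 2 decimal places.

2.37

Contribution at this volume is 146,650 × £41.80 = £6,129,970.00.
Subtracting fixed costs: EBIT = £6,129,970.00 − £3,544,500 = £2,585,470.00.
Degree of operating leverage = £6,129,970.00 / £2,585,470.00 = 2.3709.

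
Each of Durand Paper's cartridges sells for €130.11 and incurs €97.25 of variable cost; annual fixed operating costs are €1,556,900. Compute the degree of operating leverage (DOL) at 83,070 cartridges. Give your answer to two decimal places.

2.33

Contribution at this volume is 83,070 × €32.86 = €2,729,680.20.
Operating income = contribution − fixed costs = €2,729,680.20 − €1,556,900 = €1,172,780.20.
DOL = contribution ÷ EBIT = €2,729,680.20 ÷ €1,172,780.20 = 2.3275.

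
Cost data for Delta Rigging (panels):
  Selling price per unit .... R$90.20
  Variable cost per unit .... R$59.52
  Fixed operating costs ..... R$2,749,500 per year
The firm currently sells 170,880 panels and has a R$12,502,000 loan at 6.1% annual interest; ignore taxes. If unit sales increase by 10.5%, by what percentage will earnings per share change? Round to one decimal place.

Total contribution margin = 170,880 × R$30.68 = R$5,242,598.40.
EBIT = R$5,242,598.40 − R$2,749,500 = R$2,493,098.40.
Interest = R$762,622.00, so EBIT − I = R$1,730,476.40.
Degree of combined leverage = contribution ÷ (EBIT − I) = R$5,242,598.40 ÷ R$1,730,476.40 = 3.0296.
EPS therefore changes by 3.0296 × (+10.5%) = +31.8%.

+31.8%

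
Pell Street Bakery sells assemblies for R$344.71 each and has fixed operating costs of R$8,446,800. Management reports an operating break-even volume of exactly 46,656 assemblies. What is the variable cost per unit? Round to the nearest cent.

R$163.67

At break-even, FC = Q × (P − VC), so P − VC = R$8,446,800 ÷ 46,656 = R$181.0442.
Variable cost per unit = R$344.71 − R$181.0442 = R$163.67.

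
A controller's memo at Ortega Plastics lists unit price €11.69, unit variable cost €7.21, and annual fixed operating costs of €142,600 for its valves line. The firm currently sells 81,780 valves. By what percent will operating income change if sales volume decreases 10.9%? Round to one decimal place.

-17.8%

Contribution at this volume is 81,780 × €4.48 = €366,374.40.
Subtracting fixed costs: EBIT = €366,374.40 − €142,600 = €223,774.40.
Degree of operating leverage = €366,374.40 / €223,774.40 = 1.6372.
So EBIT moves 1.6372 × (-10.9%) = -17.8%.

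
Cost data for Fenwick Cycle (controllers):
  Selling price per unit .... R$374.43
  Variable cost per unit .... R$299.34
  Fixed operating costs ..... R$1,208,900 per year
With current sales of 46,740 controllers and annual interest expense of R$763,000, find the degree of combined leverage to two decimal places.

2.28

Contribution at this volume is 46,740 × R$75.09 = R$3,509,706.60.
Operating income = contribution − fixed costs = R$3,509,706.60 − R$1,208,900 = R$2,300,806.60. Interest = R$763,000.00.
DOL = R$3,509,706.60 ÷ R$2,300,806.60 = 1.5254; DFL = R$2,300,806.60 ÷ R$1,537,806.60 = 1.4962.
DCL = DOL × DFL = 1.5254 × 1.4962 = 2.2823.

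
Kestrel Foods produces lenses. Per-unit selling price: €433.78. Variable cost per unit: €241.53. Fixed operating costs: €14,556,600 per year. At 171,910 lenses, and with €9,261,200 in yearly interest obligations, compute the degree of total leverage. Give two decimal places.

At 171,910 units, contribution = 171,910 × €192.25 = €33,049,697.50.
Operating income = contribution − fixed costs = €33,049,697.50 − €14,556,600 = €18,493,097.50. Interest = €9,261,200.00, so EBIT − I = €9,231,897.50.
DCL = contribution ÷ (EBIT − I) = €33,049,697.50 ÷ €9,231,897.50 = 3.5799.

3.58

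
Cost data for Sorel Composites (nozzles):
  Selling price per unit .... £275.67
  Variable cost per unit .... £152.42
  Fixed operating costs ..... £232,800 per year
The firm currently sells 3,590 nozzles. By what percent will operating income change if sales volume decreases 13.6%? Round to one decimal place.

-28.7%

At 3,590 units, contribution = 3,590 × £123.25 = £442,467.50.
EBIT = £442,467.50 − £232,800 = £209,667.50.
So DOL = total CM / EBIT = £442,467.50 / £209,667.50 = 2.1103.
Operating income changes by 2.1103 × -13.6% = -28.7%.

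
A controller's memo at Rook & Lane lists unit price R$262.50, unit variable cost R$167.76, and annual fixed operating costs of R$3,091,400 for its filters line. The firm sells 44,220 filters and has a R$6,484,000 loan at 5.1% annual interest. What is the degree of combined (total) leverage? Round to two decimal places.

5.46

Contribution at this volume is 44,220 × R$94.74 = R$4,189,402.80.
Operating income = contribution − fixed costs = R$4,189,402.80 − R$3,091,400 = R$1,098,002.80. Interest = R$330,684.00.
DOL = R$4,189,402.80 ÷ R$1,098,002.80 = 3.8155; DFL = R$1,098,002.80 ÷ R$767,318.80 = 1.4310.
Combined leverage = 3.8155 × 1.4310 = 5.4600.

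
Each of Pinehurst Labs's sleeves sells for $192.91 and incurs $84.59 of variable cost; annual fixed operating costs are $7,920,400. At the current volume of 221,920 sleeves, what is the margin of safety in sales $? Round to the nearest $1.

Each unit contributes $192.91 − $84.59 = $108.32. Break-even units = $7,920,400 ÷ $108.32 = 73,120.38; break-even revenue = 73,120.38 × $192.91 = $14,105,653.29.
Current sales = 221,920 × $192.91 = $42,810,587.20.
Margin of safety = $42,810,587.20 − $14,105,653.29 = $28,704,934.

$28,704,934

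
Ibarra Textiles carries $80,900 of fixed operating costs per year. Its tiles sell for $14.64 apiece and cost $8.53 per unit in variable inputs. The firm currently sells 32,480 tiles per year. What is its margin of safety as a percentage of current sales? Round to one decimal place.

59.2%

Unit CM = price − variable cost = $14.64 − $8.53 = $6.11. Break-even units = $80,900 ÷ $6.11 = 13,240.59; break-even revenue = 13,240.59 × $14.64 = $193,842.23.
Actual sales revenue = 32,480 × $14.64 = $475,507.20.
Margin of safety = ($475,507.20 − $193,842.23) ÷ $475,507.20 = 59.2%.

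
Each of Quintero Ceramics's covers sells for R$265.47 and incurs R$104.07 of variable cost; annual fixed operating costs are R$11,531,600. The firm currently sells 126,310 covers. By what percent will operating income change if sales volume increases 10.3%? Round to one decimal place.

At 126,310 units, contribution = 126,310 × R$161.40 = R$20,386,434.00.
Subtracting fixed costs: EBIT = R$20,386,434.00 − R$11,531,600 = R$8,854,834.00.
DOL = contribution ÷ EBIT = R$20,386,434.00 ÷ R$8,854,834.00 = 2.3023.
Operating income changes by 2.3023 × +10.3% = +23.7%.

+23.7%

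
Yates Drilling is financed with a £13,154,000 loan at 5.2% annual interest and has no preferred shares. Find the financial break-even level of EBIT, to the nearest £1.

£684,008

Annual interest = 5.2% × £13,154,000 = £684,008.00.
With no preferred dividends, EPS = 0 when EBIT exactly covers interest, so the financial break-even EBIT is £684,008.00.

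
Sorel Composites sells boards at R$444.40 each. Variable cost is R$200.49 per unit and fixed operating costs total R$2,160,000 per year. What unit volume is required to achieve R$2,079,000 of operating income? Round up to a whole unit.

17,380 boards

Each unit contributes R$444.40 − R$200.49 = R$243.91.
Units = (FC + target) / CM = (R$2,160,000 + R$2,079,000) / R$243.91 = 17,379.36, so 17,380 boards.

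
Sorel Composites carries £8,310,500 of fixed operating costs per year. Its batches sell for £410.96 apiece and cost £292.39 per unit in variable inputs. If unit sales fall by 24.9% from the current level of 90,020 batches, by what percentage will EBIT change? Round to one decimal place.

-112.5%

Total contribution margin = 90,020 × £118.57 = £10,673,671.40.
EBIT = £10,673,671.40 − £8,310,500 = £2,363,171.40.
Degree of operating leverage = £10,673,671.40 / £2,363,171.40 = 4.5167.
Operating income changes by 4.5167 × -24.9% = -112.5%.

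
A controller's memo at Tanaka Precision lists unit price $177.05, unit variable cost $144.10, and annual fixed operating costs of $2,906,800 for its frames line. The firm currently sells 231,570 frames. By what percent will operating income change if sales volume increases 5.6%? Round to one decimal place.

Total contribution margin = 231,570 × $32.95 = $7,630,231.50.
Subtracting fixed costs: EBIT = $7,630,231.50 − $2,906,800 = $4,723,431.50.
So DOL = total CM / EBIT = $7,630,231.50 / $4,723,431.50 = 1.6154.
Operating income changes by 1.6154 × +5.6% = +9.0%.

+9.0%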